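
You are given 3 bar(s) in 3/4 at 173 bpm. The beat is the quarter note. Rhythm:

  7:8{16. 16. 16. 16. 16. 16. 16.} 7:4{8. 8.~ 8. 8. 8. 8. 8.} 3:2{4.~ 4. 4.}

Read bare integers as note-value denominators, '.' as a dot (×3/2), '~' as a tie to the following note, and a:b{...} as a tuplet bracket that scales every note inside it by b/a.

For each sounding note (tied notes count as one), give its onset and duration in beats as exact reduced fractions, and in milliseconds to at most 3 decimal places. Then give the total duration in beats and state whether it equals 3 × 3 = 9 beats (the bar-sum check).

1) 0.0ms=0b +148.637ms=3/7b
2) 148.637ms=3/7b +148.637ms=3/7b
3) 297.275ms=6/7b +148.637ms=3/7b
4) 445.912ms=9/7b +148.637ms=3/7b
5) 594.55ms=12/7b +148.637ms=3/7b
6) 743.187ms=15/7b +148.637ms=3/7b
7) 891.825ms=18/7b +148.637ms=3/7b
8) 1040.462ms=3b +148.637ms=3/7b
9) 1189.1ms=24/7b +297.275ms=6/7b
10) 1486.375ms=30/7b +148.637ms=3/7b
11) 1635.012ms=33/7b +148.637ms=3/7b
12) 1783.65ms=36/7b +148.637ms=3/7b
13) 1932.287ms=39/7b +148.637ms=3/7b
14) 2080.925ms=6b +693.642ms=2b
15) 2774.566ms=8b +346.821ms=1b
Σ=9b of 9 (173bpm 3/4) — PASS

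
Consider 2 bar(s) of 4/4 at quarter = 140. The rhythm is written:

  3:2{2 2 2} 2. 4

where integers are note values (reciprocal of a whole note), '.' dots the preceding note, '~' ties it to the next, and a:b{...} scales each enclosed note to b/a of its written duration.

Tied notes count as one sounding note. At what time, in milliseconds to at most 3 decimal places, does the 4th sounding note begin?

1. 0.0ms @ 0 + 571.429ms (4/3)
2. 571.429ms @ 4/3 + 571.429ms (4/3)
3. 1142.857ms @ 8/3 + 571.429ms (4/3)
4. 1714.286ms @ 4 + 1285.714ms (3)
5. 3000.0ms @ 7 + 428.571ms (1)

note 4 onset = 4b = 1714.286ms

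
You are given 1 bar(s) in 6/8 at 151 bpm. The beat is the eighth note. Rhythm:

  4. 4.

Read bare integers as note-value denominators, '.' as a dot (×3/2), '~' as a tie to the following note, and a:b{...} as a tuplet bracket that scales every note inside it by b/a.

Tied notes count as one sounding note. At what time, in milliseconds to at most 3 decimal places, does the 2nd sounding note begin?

note 2 onset = 3b = 1192.053ms

1. 0.0ms @ 0 + 1192.053ms (3)
2. 1192.053ms @ 3 + 1192.053ms (3)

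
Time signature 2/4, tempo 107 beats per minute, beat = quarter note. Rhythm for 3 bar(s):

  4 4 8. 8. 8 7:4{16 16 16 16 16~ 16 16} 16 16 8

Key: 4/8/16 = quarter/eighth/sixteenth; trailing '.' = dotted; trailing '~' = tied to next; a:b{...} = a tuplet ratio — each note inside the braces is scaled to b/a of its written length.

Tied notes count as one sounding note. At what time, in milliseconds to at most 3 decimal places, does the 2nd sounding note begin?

note 2 onset = 1b = 560.748ms

1. 0.0ms @ 0 + 560.748ms (1)
2. 560.748ms @ 1 + 560.748ms (1)
3. 1121.495ms @ 2 + 420.561ms (3/4)
4. 1542.056ms @ 11/4 + 420.561ms (3/4)
5. 1962.617ms @ 7/2 + 280.374ms (1/2)
6. 2242.991ms @ 4 + 80.107ms (1/7)
7. 2323.097ms @ 29/7 + 80.107ms (1/7)
8. 2403.204ms @ 30/7 + 80.107ms (1/7)
9. 2483.311ms @ 31/7 + 80.107ms (1/7)
10. 2563.418ms @ 32/7 + 160.214ms (2/7)
11. 2723.632ms @ 34/7 + 80.107ms (1/7)
12. 2803.738ms @ 5 + 140.187ms (1/4)
13. 2943.925ms @ 21/4 + 140.187ms (1/4)
14. 3084.112ms @ 11/2 + 280.374ms (1/2)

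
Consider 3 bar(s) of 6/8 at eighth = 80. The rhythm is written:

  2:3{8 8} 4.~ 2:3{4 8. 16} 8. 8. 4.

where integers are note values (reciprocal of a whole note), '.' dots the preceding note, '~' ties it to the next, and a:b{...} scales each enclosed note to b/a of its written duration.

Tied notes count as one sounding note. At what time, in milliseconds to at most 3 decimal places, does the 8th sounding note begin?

note 8 onset = 15b = 11250.0ms

1. 0.0ms @ 0 + 1125.0ms (3/2)
2. 1125.0ms @ 3/2 + 1125.0ms (3/2)
3. 2250.0ms @ 3 + 4500.0ms (6)
4. 6750.0ms @ 9 + 1687.5ms (9/4)
5. 8437.5ms @ 45/4 + 562.5ms (3/4)
6. 9000.0ms @ 12 + 1125.0ms (3/2)
7. 10125.0ms @ 27/2 + 1125.0ms (3/2)
8. 11250.0ms @ 15 + 2250.0ms (3)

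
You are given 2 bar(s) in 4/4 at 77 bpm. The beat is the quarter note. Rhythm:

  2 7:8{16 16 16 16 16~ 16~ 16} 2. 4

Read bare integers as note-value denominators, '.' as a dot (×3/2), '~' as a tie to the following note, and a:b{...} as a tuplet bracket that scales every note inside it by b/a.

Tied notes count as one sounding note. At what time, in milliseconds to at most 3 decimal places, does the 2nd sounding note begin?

note 2 onset = 2b = 1558.442ms

1. 0.0ms @ 0 + 1558.442ms (2)
2. 1558.442ms @ 2 + 222.635ms (2/7)
3. 1781.076ms @ 16/7 + 222.635ms (2/7)
4. 2003.711ms @ 18/7 + 222.635ms (2/7)
5. 2226.345ms @ 20/7 + 222.635ms (2/7)
6. 2448.98ms @ 22/7 + 667.904ms (6/7)
7. 3116.883ms @ 4 + 2337.662ms (3)
8. 5454.545ms @ 7 + 779.221ms (1)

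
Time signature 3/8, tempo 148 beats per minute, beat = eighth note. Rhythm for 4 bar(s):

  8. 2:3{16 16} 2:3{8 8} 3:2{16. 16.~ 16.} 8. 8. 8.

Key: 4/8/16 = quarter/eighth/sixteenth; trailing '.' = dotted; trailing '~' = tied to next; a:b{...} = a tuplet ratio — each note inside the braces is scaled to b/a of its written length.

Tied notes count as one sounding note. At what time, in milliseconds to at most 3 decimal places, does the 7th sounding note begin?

1. 0.0ms @ 0 + 608.108ms (3/2)
2. 608.108ms @ 3/2 + 304.054ms (3/4)
3. 912.162ms @ 9/4 + 304.054ms (3/4)
4. 1216.216ms @ 3 + 608.108ms (3/2)
5. 1824.324ms @ 9/2 + 608.108ms (3/2)
6. 2432.432ms @ 6 + 202.703ms (1/2)
7. 2635.135ms @ 13/2 + 405.405ms (1)
8. 3040.541ms @ 15/2 + 608.108ms (3/2)
9. 3648.649ms @ 9 + 608.108ms (3/2)
10. 4256.757ms @ 21/2 + 608.108ms (3/2)

note 7 onset = 13/2b = 2635.135ms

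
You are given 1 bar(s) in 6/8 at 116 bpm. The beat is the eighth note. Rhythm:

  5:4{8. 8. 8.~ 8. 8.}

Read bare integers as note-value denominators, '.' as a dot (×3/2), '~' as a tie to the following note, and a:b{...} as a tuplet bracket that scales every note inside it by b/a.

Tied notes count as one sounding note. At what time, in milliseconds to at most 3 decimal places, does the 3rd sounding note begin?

1. 0.0ms @ 0 + 620.69ms (6/5)
2. 620.69ms @ 6/5 + 620.69ms (6/5)
3. 1241.379ms @ 12/5 + 1241.379ms (12/5)
4. 2482.759ms @ 24/5 + 620.69ms (6/5)

note 3 onset = 12/5b = 1241.379ms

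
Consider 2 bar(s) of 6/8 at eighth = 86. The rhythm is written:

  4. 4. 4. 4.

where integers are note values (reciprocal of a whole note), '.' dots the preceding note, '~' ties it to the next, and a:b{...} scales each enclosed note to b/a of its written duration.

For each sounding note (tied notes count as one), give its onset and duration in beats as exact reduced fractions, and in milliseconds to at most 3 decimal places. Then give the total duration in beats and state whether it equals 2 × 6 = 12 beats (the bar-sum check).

1) 0.0ms=0b +2093.023ms=3b
2) 2093.023ms=3b +2093.023ms=3b
3) 4186.047ms=6b +2093.023ms=3b
4) 6279.07ms=9b +2093.023ms=3b
Σ=12b of 12 (86bpm 6/8) — PASS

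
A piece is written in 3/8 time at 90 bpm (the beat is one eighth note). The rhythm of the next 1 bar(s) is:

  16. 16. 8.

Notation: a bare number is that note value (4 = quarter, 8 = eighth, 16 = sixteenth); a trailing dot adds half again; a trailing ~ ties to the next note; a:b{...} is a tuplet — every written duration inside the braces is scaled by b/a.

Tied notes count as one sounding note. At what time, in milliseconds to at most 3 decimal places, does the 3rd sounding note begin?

1. 0.0ms @ 0 + 500.0ms (3/4)
2. 500.0ms @ 3/4 + 500.0ms (3/4)
3. 1000.0ms @ 3/2 + 1000.0ms (3/2)

note 3 onset = 3/2b = 1000.0ms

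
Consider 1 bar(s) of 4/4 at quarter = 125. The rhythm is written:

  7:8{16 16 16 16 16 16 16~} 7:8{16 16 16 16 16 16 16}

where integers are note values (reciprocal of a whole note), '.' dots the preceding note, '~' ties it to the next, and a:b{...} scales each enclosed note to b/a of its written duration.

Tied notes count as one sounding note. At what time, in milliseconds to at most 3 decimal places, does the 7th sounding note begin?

note 7 onset = 12/7b = 822.857ms

1. 0.0ms @ 0 + 137.143ms (2/7)
2. 137.143ms @ 2/7 + 137.143ms (2/7)
3. 274.286ms @ 4/7 + 137.143ms (2/7)
4. 411.429ms @ 6/7 + 137.143ms (2/7)
5. 548.571ms @ 8/7 + 137.143ms (2/7)
6. 685.714ms @ 10/7 + 137.143ms (2/7)
7. 822.857ms @ 12/7 + 274.286ms (4/7)
8. 1097.143ms @ 16/7 + 137.143ms (2/7)
9. 1234.286ms @ 18/7 + 137.143ms (2/7)
10. 1371.429ms @ 20/7 + 137.143ms (2/7)
11. 1508.571ms @ 22/7 + 137.143ms (2/7)
12. 1645.714ms @ 24/7 + 137.143ms (2/7)
13. 1782.857ms @ 26/7 + 137.143ms (2/7)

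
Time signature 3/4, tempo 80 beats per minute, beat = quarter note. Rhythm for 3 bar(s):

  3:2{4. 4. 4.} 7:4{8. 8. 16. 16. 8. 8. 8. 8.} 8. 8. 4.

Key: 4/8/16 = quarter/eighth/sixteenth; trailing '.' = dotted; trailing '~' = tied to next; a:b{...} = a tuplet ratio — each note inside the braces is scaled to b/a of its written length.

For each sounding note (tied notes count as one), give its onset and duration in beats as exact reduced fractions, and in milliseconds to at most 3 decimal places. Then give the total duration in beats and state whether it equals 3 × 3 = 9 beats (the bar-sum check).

1) 0.0ms=0b +750.0ms=1b
2) 750.0ms=1b +750.0ms=1b
3) 1500.0ms=2b +750.0ms=1b
4) 2250.0ms=3b +321.429ms=3/7b
5) 2571.429ms=24/7b +321.429ms=3/7b
6) 2892.857ms=27/7b +160.714ms=3/14b
7) 3053.571ms=57/14b +160.714ms=3/14b
8) 3214.286ms=30/7b +321.429ms=3/7b
9) 3535.714ms=33/7b +321.429ms=3/7b
10) 3857.143ms=36/7b +321.429ms=3/7b
11) 4178.571ms=39/7b +321.429ms=3/7b
12) 4500.0ms=6b +562.5ms=3/4b
13) 5062.5ms=27/4b +562.5ms=3/4b
14) 5625.0ms=15/2b +1125.0ms=3/2b
Σ=9b of 9 (80bpm 3/4) — PASS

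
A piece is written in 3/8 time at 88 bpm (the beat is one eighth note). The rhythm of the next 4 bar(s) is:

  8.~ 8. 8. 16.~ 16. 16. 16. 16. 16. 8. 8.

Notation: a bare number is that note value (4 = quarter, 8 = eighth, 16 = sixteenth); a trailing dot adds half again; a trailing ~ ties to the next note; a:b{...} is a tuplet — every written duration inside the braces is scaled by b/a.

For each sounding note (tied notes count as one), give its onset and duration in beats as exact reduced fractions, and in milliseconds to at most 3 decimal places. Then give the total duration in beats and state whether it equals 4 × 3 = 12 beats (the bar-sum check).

1) 0.0ms=0b +2045.455ms=3b
2) 2045.455ms=3b +1022.727ms=3/2b
3) 3068.182ms=9/2b +1022.727ms=3/2b
4) 4090.909ms=6b +511.364ms=3/4b
5) 4602.273ms=27/4b +511.364ms=3/4b
6) 5113.636ms=15/2b +511.364ms=3/4b
7) 5625.0ms=33/4b +511.364ms=3/4b
8) 6136.364ms=9b +1022.727ms=3/2b
9) 7159.091ms=21/2b +1022.727ms=3/2b
Σ=12b of 12 (88bpm 3/8) — PASS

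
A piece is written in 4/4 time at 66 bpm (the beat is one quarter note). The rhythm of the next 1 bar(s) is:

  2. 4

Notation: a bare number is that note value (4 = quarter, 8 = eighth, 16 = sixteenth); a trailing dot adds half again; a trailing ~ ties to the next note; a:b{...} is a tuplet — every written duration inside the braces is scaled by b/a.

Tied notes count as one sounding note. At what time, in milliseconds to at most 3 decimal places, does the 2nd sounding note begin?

note 2 onset = 3b = 2727.273ms

1. 0.0ms @ 0 + 2727.273ms (3)
2. 2727.273ms @ 3 + 909.091ms (1)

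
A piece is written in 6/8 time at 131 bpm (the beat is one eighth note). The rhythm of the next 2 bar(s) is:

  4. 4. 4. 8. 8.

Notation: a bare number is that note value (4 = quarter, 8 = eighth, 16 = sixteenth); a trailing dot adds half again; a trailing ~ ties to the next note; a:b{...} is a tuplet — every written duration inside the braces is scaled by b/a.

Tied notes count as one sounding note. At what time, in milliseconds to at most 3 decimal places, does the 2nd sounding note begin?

1. 0.0ms @ 0 + 1374.046ms (3)
2. 1374.046ms @ 3 + 1374.046ms (3)
3. 2748.092ms @ 6 + 1374.046ms (3)
4. 4122.137ms @ 9 + 687.023ms (3/2)
5. 4809.16ms @ 21/2 + 687.023ms (3/2)

note 2 onset = 3b = 1374.046ms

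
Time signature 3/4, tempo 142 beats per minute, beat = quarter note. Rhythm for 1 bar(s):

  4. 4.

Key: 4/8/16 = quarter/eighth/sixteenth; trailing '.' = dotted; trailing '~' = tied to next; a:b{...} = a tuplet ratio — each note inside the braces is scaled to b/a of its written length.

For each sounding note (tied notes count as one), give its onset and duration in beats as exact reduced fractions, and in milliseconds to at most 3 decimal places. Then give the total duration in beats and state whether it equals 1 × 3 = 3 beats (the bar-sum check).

1) 0.0ms=0b +633.803ms=3/2b
2) 633.803ms=3/2b +633.803ms=3/2b
Σ=3b of 3 (142bpm 3/4) — PASS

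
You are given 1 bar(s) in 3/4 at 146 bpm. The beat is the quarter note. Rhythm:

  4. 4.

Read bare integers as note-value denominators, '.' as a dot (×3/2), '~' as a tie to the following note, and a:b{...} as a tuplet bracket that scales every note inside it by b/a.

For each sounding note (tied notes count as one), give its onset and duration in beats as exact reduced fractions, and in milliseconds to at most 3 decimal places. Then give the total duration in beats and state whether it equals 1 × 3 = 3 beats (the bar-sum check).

1) 0.0ms=0b +616.438ms=3/2b
2) 616.438ms=3/2b +616.438ms=3/2b
Σ=3b of 3 (146bpm 3/4) — PASS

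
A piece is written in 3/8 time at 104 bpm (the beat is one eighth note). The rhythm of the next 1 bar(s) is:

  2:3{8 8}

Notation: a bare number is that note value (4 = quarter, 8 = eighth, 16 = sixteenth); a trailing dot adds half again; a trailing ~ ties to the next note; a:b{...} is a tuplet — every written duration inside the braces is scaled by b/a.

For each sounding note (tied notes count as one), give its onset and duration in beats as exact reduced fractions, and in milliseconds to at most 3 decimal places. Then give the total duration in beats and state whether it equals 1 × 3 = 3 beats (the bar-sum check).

1) 0.0ms=0b +865.385ms=3/2b
2) 865.385ms=3/2b +865.385ms=3/2b
Σ=3b of 3 (104bpm 3/8) — PASS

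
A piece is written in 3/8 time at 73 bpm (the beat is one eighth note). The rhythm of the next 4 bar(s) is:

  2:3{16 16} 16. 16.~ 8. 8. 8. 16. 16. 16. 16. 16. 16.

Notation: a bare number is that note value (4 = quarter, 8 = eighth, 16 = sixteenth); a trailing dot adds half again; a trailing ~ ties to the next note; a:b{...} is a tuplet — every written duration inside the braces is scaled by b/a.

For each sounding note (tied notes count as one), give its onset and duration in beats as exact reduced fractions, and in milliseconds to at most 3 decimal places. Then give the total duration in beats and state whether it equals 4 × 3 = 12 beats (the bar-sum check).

1) 0.0ms=0b +616.438ms=3/4b
2) 616.438ms=3/4b +616.438ms=3/4b
3) 1232.877ms=3/2b +616.438ms=3/4b
4) 1849.315ms=9/4b +1849.315ms=9/4b
5) 3698.63ms=9/2b +1232.877ms=3/2b
6) 4931.507ms=6b +1232.877ms=3/2b
7) 6164.384ms=15/2b +616.438ms=3/4b
8) 6780.822ms=33/4b +616.438ms=3/4b
9) 7397.26ms=9b +616.438ms=3/4b
10) 8013.699ms=39/4b +616.438ms=3/4b
11) 8630.137ms=21/2b +616.438ms=3/4b
12) 9246.575ms=45/4b +616.438ms=3/4b
Σ=12b of 12 (73bpm 3/8) — PASS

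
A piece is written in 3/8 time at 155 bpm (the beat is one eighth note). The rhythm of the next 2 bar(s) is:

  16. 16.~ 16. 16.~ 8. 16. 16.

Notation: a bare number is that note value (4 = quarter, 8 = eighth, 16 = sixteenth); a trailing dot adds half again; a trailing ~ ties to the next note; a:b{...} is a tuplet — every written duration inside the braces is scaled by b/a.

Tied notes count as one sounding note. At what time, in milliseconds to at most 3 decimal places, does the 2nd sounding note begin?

note 2 onset = 3/4b = 290.323ms

1. 0.0ms @ 0 + 290.323ms (3/4)
2. 290.323ms @ 3/4 + 580.645ms (3/2)
3. 870.968ms @ 9/4 + 870.968ms (9/4)
4. 1741.935ms @ 9/2 + 290.323ms (3/4)
5. 2032.258ms @ 21/4 + 290.323ms (3/4)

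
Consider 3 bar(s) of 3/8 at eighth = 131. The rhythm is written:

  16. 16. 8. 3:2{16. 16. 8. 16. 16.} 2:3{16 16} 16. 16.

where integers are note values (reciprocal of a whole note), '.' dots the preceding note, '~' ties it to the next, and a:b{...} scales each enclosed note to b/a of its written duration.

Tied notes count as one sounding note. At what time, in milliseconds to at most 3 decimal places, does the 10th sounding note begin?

1. 0.0ms @ 0 + 343.511ms (3/4)
2. 343.511ms @ 3/4 + 343.511ms (3/4)
3. 687.023ms @ 3/2 + 687.023ms (3/2)
4. 1374.046ms @ 3 + 229.008ms (1/2)
5. 1603.053ms @ 7/2 + 229.008ms (1/2)
6. 1832.061ms @ 4 + 458.015ms (1)
7. 2290.076ms @ 5 + 229.008ms (1/2)
8. 2519.084ms @ 11/2 + 229.008ms (1/2)
9. 2748.092ms @ 6 + 343.511ms (3/4)
10. 3091.603ms @ 27/4 + 343.511ms (3/4)
11. 3435.115ms @ 15/2 + 343.511ms (3/4)
12. 3778.626ms @ 33/4 + 343.511ms (3/4)

note 10 onset = 27/4b = 3091.603ms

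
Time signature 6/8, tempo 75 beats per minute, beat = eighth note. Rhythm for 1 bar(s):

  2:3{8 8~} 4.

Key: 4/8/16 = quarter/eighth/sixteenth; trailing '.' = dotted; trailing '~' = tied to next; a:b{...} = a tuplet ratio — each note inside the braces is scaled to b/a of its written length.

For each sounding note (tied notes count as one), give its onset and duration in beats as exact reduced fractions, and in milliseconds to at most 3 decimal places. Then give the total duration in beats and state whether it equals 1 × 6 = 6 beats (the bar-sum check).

1) 0.0ms=0b +1200.0ms=3/2b
2) 1200.0ms=3/2b +3600.0ms=9/2b
Σ=6b of 6 (75bpm 6/8) — PASS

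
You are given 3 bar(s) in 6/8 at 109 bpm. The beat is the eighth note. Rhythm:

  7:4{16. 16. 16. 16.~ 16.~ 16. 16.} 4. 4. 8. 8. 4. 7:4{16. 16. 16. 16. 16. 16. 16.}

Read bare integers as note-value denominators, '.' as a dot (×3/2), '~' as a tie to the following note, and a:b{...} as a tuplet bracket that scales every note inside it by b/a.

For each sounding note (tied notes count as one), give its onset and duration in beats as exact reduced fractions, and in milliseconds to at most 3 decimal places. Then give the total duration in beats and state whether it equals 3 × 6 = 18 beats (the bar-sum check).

1) 0.0ms=0b +235.911ms=3/7b
2) 235.911ms=3/7b +235.911ms=3/7b
3) 471.822ms=6/7b +235.911ms=3/7b
4) 707.733ms=9/7b +707.733ms=9/7b
5) 1415.465ms=18/7b +235.911ms=3/7b
6) 1651.376ms=3b +1651.376ms=3b
7) 3302.752ms=6b +1651.376ms=3b
8) 4954.128ms=9b +825.688ms=3/2b
9) 5779.817ms=21/2b +825.688ms=3/2b
10) 6605.505ms=12b +1651.376ms=3b
11) 8256.881ms=15b +235.911ms=3/7b
12) 8492.792ms=108/7b +235.911ms=3/7b
13) 8728.702ms=111/7b +235.911ms=3/7b
14) 8964.613ms=114/7b +235.911ms=3/7b
15) 9200.524ms=117/7b +235.911ms=3/7b
16) 9436.435ms=120/7b +235.911ms=3/7b
17) 9672.346ms=123/7b +235.911ms=3/7b
Σ=18b of 18 (109bpm 6/8) — PASS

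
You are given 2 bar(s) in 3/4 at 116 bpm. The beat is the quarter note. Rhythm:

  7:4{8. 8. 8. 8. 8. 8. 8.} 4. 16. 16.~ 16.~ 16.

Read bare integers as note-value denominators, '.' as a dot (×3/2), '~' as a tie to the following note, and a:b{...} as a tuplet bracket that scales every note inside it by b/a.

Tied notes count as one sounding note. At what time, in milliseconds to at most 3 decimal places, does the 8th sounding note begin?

note 8 onset = 3b = 1551.724ms

1. 0.0ms @ 0 + 221.675ms (3/7)
2. 221.675ms @ 3/7 + 221.675ms (3/7)
3. 443.35ms @ 6/7 + 221.675ms (3/7)
4. 665.025ms @ 9/7 + 221.675ms (3/7)
5. 886.7ms @ 12/7 + 221.675ms (3/7)
6. 1108.374ms @ 15/7 + 221.675ms (3/7)
7. 1330.049ms @ 18/7 + 221.675ms (3/7)
8. 1551.724ms @ 3 + 775.862ms (3/2)
9. 2327.586ms @ 9/2 + 193.966ms (3/8)
10. 2521.552ms @ 39/8 + 581.897ms (9/8)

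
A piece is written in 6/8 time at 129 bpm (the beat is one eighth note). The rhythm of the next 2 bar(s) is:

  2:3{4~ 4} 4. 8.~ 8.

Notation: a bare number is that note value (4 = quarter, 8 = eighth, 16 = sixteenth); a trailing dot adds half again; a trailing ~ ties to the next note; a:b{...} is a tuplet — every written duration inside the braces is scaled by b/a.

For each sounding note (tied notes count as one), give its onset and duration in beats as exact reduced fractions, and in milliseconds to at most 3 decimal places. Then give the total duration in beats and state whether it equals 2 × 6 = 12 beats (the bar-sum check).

1) 0.0ms=0b +2790.698ms=6b
2) 2790.698ms=6b +1395.349ms=3b
3) 4186.047ms=9b +1395.349ms=3b
Σ=12b of 12 (129bpm 6/8) — PASS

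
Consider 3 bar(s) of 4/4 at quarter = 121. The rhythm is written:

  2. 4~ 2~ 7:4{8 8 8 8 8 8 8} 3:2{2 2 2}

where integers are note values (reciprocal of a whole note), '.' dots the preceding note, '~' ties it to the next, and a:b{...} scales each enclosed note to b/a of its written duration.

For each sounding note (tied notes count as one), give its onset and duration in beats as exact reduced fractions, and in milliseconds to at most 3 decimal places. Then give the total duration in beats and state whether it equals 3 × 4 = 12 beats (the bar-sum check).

1) 0.0ms=0b +1487.603ms=3b
2) 1487.603ms=3b +1629.28ms=23/7b
3) 3116.883ms=44/7b +141.677ms=2/7b
4) 3258.56ms=46/7b +141.677ms=2/7b
5) 3400.236ms=48/7b +141.677ms=2/7b
6) 3541.913ms=50/7b +141.677ms=2/7b
7) 3683.589ms=52/7b +141.677ms=2/7b
8) 3825.266ms=54/7b +141.677ms=2/7b
9) 3966.942ms=8b +661.157ms=4/3b
10) 4628.099ms=28/3b +661.157ms=4/3b
11) 5289.256ms=32/3b +661.157ms=4/3b
Σ=12b of 12 (121bpm 4/4) — PASS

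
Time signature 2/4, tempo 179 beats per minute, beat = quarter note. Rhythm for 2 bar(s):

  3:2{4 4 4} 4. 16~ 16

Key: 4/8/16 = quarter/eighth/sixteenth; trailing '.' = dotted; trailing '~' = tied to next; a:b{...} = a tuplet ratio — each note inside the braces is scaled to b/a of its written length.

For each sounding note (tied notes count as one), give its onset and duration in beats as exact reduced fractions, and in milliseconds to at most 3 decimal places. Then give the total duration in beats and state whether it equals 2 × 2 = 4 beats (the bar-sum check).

1) 0.0ms=0b +223.464ms=2/3b
2) 223.464ms=2/3b +223.464ms=2/3b
3) 446.927ms=4/3b +223.464ms=2/3b
4) 670.391ms=2b +502.793ms=3/2b
5) 1173.184ms=7/2b +167.598ms=1/2b
Σ=4b of 4 (179bpm 2/4) — PASS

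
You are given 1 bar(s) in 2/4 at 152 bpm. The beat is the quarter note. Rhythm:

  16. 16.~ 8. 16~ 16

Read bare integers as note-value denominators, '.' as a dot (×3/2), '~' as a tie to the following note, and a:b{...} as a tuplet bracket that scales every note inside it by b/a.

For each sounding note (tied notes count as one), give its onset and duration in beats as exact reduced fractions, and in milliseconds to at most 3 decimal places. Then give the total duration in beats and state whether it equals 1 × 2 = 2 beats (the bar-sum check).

1) 0.0ms=0b +148.026ms=3/8b
2) 148.026ms=3/8b +444.079ms=9/8b
3) 592.105ms=3/2b +197.368ms=1/2b
Σ=2b of 2 (152bpm 2/4) — PASS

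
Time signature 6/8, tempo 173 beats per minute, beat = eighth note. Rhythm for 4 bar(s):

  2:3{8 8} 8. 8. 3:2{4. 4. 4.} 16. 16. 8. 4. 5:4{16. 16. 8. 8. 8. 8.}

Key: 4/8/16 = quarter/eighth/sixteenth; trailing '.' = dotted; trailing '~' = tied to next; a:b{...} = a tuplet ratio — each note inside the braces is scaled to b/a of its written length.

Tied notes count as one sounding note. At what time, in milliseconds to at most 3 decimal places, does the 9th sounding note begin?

1. 0.0ms @ 0 + 520.231ms (3/2)
2. 520.231ms @ 3/2 + 520.231ms (3/2)
3. 1040.462ms @ 3 + 520.231ms (3/2)
4. 1560.694ms @ 9/2 + 520.231ms (3/2)
5. 2080.925ms @ 6 + 693.642ms (2)
6. 2774.566ms @ 8 + 693.642ms (2)
7. 3468.208ms @ 10 + 693.642ms (2)
8. 4161.85ms @ 12 + 260.116ms (3/4)
9. 4421.965ms @ 51/4 + 260.116ms (3/4)
10. 4682.081ms @ 27/2 + 520.231ms (3/2)
11. 5202.312ms @ 15 + 1040.462ms (3)
12. 6242.775ms @ 18 + 208.092ms (3/5)
13. 6450.867ms @ 93/5 + 208.092ms (3/5)
14. 6658.96ms @ 96/5 + 416.185ms (6/5)
15. 7075.145ms @ 102/5 + 416.185ms (6/5)
16. 7491.329ms @ 108/5 + 416.185ms (6/5)
17. 7907.514ms @ 114/5 + 416.185ms (6/5)

note 9 onset = 51/4b = 4421.965ms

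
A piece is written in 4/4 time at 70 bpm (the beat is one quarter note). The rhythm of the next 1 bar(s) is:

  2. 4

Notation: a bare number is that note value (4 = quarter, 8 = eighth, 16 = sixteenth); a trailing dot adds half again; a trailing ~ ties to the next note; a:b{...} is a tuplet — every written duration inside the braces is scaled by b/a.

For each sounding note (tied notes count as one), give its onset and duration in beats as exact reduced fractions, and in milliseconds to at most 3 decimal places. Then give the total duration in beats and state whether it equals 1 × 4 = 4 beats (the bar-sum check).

1) 0.0ms=0b +2571.429ms=3b
2) 2571.429ms=3b +857.143ms=1b
Σ=4b of 4 (70bpm 4/4) — PASS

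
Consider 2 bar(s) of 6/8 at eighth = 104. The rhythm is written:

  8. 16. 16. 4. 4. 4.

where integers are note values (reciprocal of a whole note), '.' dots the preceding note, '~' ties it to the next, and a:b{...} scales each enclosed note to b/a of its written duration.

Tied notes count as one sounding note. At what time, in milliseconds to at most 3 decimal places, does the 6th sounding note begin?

1. 0.0ms @ 0 + 865.385ms (3/2)
2. 865.385ms @ 3/2 + 432.692ms (3/4)
3. 1298.077ms @ 9/4 + 432.692ms (3/4)
4. 1730.769ms @ 3 + 1730.769ms (3)
5. 3461.538ms @ 6 + 1730.769ms (3)
6. 5192.308ms @ 9 + 1730.769ms (3)

note 6 onset = 9b = 5192.308ms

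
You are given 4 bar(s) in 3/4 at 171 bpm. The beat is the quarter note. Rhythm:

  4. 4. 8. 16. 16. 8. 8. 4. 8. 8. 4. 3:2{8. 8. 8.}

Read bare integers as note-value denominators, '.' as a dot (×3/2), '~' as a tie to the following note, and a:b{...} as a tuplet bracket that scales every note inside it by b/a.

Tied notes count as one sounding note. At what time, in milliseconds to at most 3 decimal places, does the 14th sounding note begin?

note 14 onset = 23/2b = 4035.088ms

1. 0.0ms @ 0 + 526.316ms (3/2)
2. 526.316ms @ 3/2 + 526.316ms (3/2)
3. 1052.632ms @ 3 + 263.158ms (3/4)
4. 1315.789ms @ 15/4 + 131.579ms (3/8)
5. 1447.368ms @ 33/8 + 131.579ms (3/8)
6. 1578.947ms @ 9/2 + 263.158ms (3/4)
7. 1842.105ms @ 21/4 + 263.158ms (3/4)
8. 2105.263ms @ 6 + 526.316ms (3/2)
9. 2631.579ms @ 15/2 + 263.158ms (3/4)
10. 2894.737ms @ 33/4 + 263.158ms (3/4)
11. 3157.895ms @ 9 + 526.316ms (3/2)
12. 3684.211ms @ 21/2 + 175.439ms (1/2)
13. 3859.649ms @ 11 + 175.439ms (1/2)
14. 4035.088ms @ 23/2 + 175.439ms (1/2)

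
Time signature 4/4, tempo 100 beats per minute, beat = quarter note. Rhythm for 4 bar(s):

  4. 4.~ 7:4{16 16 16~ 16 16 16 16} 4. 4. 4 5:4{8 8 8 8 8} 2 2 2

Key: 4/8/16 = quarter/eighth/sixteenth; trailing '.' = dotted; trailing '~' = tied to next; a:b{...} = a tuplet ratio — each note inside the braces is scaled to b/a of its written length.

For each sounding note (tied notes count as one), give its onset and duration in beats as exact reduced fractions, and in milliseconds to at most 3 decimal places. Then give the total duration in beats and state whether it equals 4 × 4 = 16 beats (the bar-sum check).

1) 0.0ms=0b +900.0ms=3/2b
2) 900.0ms=3/2b +985.714ms=23/14b
3) 1885.714ms=22/7b +85.714ms=1/7b
4) 1971.429ms=23/7b +171.429ms=2/7b
5) 2142.857ms=25/7b +85.714ms=1/7b
6) 2228.571ms=26/7b +85.714ms=1/7b
7) 2314.286ms=27/7b +85.714ms=1/7b
8) 2400.0ms=4b +900.0ms=3/2b
9) 3300.0ms=11/2b +900.0ms=3/2b
10) 4200.0ms=7b +600.0ms=1b
11) 4800.0ms=8b +240.0ms=2/5b
12) 5040.0ms=42/5b +240.0ms=2/5b
13) 5280.0ms=44/5b +240.0ms=2/5b
14) 5520.0ms=46/5b +240.0ms=2/5b
15) 5760.0ms=48/5b +240.0ms=2/5b
16) 6000.0ms=10b +1200.0ms=2b
17) 7200.0ms=12b +1200.0ms=2b
18) 8400.0ms=14b +1200.0ms=2b
Σ=16b of 16 (100bpm 4/4) — PASS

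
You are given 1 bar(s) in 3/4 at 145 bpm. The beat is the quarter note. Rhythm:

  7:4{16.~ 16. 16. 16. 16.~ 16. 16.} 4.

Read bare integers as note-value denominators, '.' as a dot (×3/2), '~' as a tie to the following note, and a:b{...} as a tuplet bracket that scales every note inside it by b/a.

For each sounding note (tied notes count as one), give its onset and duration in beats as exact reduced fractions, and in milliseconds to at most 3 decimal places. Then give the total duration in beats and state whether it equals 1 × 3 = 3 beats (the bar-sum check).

1) 0.0ms=0b +177.34ms=3/7b
2) 177.34ms=3/7b +88.67ms=3/14b
3) 266.01ms=9/14b +88.67ms=3/14b
4) 354.68ms=6/7b +177.34ms=3/7b
5) 532.02ms=9/7b +88.67ms=3/14b
6) 620.69ms=3/2b +620.69ms=3/2b
Σ=3b of 3 (145bpm 3/4) — PASS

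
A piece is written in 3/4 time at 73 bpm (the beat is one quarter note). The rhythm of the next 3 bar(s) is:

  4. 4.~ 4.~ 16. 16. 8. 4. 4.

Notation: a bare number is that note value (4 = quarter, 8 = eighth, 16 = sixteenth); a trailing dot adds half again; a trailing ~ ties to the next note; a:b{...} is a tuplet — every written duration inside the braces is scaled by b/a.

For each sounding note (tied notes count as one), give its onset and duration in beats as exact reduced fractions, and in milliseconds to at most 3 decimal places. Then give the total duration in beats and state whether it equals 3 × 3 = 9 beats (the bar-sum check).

1) 0.0ms=0b +1232.877ms=3/2b
2) 1232.877ms=3/2b +2773.973ms=27/8b
3) 4006.849ms=39/8b +308.219ms=3/8b
4) 4315.068ms=21/4b +616.438ms=3/4b
5) 4931.507ms=6b +1232.877ms=3/2b
6) 6164.384ms=15/2b +1232.877ms=3/2b
Σ=9b of 9 (73bpm 3/4) — PASS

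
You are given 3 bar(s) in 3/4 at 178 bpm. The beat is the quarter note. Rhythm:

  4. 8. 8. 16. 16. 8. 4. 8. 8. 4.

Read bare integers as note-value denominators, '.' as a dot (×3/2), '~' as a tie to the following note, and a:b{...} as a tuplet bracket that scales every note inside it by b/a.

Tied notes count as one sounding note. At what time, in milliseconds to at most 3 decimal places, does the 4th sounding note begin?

note 4 onset = 3b = 1011.236ms

1. 0.0ms @ 0 + 505.618ms (3/2)
2. 505.618ms @ 3/2 + 252.809ms (3/4)
3. 758.427ms @ 9/4 + 252.809ms (3/4)
4. 1011.236ms @ 3 + 126.404ms (3/8)
5. 1137.64ms @ 27/8 + 126.404ms (3/8)
6. 1264.045ms @ 15/4 + 252.809ms (3/4)
7. 1516.854ms @ 9/2 + 505.618ms (3/2)
8. 2022.472ms @ 6 + 252.809ms (3/4)
9. 2275.281ms @ 27/4 + 252.809ms (3/4)
10. 2528.09ms @ 15/2 + 505.618ms (3/2)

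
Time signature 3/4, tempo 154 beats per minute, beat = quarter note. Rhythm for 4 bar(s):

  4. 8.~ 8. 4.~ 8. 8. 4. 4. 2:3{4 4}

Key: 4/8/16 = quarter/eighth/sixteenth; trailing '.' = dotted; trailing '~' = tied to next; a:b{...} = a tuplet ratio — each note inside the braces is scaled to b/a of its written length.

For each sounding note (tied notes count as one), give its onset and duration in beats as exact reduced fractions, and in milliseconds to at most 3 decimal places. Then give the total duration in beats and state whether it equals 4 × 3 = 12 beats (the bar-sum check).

1) 0.0ms=0b +584.416ms=3/2b
2) 584.416ms=3/2b +584.416ms=3/2b
3) 1168.831ms=3b +876.623ms=9/4b
4) 2045.455ms=21/4b +292.208ms=3/4b
5) 2337.662ms=6b +584.416ms=3/2b
6) 2922.078ms=15/2b +584.416ms=3/2b
7) 3506.494ms=9b +584.416ms=3/2b
8) 4090.909ms=21/2b +584.416ms=3/2b
Σ=12b of 12 (154bpm 3/4) — PASS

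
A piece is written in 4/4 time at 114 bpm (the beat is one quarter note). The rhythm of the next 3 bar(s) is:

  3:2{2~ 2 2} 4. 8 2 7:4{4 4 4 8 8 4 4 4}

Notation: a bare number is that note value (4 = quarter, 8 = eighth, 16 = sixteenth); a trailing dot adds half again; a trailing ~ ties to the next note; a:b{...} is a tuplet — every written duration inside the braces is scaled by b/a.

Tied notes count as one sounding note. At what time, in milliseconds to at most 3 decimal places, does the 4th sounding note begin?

note 4 onset = 11/2b = 2894.737ms

1. 0.0ms @ 0 + 1403.509ms (8/3)
2. 1403.509ms @ 8/3 + 701.754ms (4/3)
3. 2105.263ms @ 4 + 789.474ms (3/2)
4. 2894.737ms @ 11/2 + 263.158ms (1/2)
5. 3157.895ms @ 6 + 1052.632ms (2)
6. 4210.526ms @ 8 + 300.752ms (4/7)
7. 4511.278ms @ 60/7 + 300.752ms (4/7)
8. 4812.03ms @ 64/7 + 300.752ms (4/7)
9. 5112.782ms @ 68/7 + 150.376ms (2/7)
10. 5263.158ms @ 10 + 150.376ms (2/7)
11. 5413.534ms @ 72/7 + 300.752ms (4/7)
12. 5714.286ms @ 76/7 + 300.752ms (4/7)
13. 6015.038ms @ 80/7 + 300.752ms (4/7)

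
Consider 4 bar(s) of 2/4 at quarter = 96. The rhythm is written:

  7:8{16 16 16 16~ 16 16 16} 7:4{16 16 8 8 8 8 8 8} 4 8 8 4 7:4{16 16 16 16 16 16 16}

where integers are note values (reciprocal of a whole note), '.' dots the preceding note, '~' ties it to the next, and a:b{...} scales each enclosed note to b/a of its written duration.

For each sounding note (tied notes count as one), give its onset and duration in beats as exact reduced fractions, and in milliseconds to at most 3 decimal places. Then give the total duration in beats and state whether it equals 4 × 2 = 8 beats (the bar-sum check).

1) 0.0ms=0b +178.571ms=2/7b
2) 178.571ms=2/7b +178.571ms=2/7b
3) 357.143ms=4/7b +178.571ms=2/7b
4) 535.714ms=6/7b +357.143ms=4/7b
5) 892.857ms=10/7b +178.571ms=2/7b
6) 1071.429ms=12/7b +178.571ms=2/7b
7) 1250.0ms=2b +89.286ms=1/7b
8) 1339.286ms=15/7b +89.286ms=1/7b
9) 1428.571ms=16/7b +178.571ms=2/7b
10) 1607.143ms=18/7b +178.571ms=2/7b
11) 1785.714ms=20/7b +178.571ms=2/7b
12) 1964.286ms=22/7b +178.571ms=2/7b
13) 2142.857ms=24/7b +178.571ms=2/7b
14) 2321.429ms=26/7b +178.571ms=2/7b
15) 2500.0ms=4b +625.0ms=1b
16) 3125.0ms=5b +312.5ms=1/2b
17) 3437.5ms=11/2b +312.5ms=1/2b
18) 3750.0ms=6b +625.0ms=1b
19) 4375.0ms=7b +89.286ms=1/7b
20) 4464.286ms=50/7b +89.286ms=1/7b
21) 4553.571ms=51/7b +89.286ms=1/7b
22) 4642.857ms=52/7b +89.286ms=1/7b
23) 4732.143ms=53/7b +89.286ms=1/7b
24) 4821.429ms=54/7b +89.286ms=1/7b
25) 4910.714ms=55/7b +89.286ms=1/7b
Σ=8b of 8 (96bpm 2/4) — PASS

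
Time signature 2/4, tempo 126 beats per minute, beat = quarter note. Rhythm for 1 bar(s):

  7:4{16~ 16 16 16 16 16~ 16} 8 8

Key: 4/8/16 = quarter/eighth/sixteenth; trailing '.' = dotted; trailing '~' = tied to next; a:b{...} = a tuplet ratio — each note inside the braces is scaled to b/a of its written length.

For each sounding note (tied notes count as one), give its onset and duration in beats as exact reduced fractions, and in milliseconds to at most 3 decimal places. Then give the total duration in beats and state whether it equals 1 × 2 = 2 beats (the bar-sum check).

1) 0.0ms=0b +136.054ms=2/7b
2) 136.054ms=2/7b +68.027ms=1/7b
3) 204.082ms=3/7b +68.027ms=1/7b
4) 272.109ms=4/7b +68.027ms=1/7b
5) 340.136ms=5/7b +136.054ms=2/7b
6) 476.19ms=1b +238.095ms=1/2b
7) 714.286ms=3/2b +238.095ms=1/2b
Σ=2b of 2 (126bpm 2/4) — PASS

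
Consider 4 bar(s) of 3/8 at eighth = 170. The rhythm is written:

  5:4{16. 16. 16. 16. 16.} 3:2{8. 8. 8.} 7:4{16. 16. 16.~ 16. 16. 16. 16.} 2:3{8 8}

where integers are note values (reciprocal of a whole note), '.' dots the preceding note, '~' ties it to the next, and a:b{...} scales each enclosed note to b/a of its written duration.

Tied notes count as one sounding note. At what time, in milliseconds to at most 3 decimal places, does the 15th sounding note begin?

note 15 onset = 9b = 3176.471ms

1. 0.0ms @ 0 + 211.765ms (3/5)
2. 211.765ms @ 3/5 + 211.765ms (3/5)
3. 423.529ms @ 6/5 + 211.765ms (3/5)
4. 635.294ms @ 9/5 + 211.765ms (3/5)
5. 847.059ms @ 12/5 + 211.765ms (3/5)
6. 1058.824ms @ 3 + 352.941ms (1)
7. 1411.765ms @ 4 + 352.941ms (1)
8. 1764.706ms @ 5 + 352.941ms (1)
9. 2117.647ms @ 6 + 151.261ms (3/7)
10. 2268.908ms @ 45/7 + 151.261ms (3/7)
11. 2420.168ms @ 48/7 + 302.521ms (6/7)
12. 2722.689ms @ 54/7 + 151.261ms (3/7)
13. 2873.95ms @ 57/7 + 151.261ms (3/7)
14. 3025.21ms @ 60/7 + 151.261ms (3/7)
15. 3176.471ms @ 9 + 529.412ms (3/2)
16. 3705.882ms @ 21/2 + 529.412ms (3/2)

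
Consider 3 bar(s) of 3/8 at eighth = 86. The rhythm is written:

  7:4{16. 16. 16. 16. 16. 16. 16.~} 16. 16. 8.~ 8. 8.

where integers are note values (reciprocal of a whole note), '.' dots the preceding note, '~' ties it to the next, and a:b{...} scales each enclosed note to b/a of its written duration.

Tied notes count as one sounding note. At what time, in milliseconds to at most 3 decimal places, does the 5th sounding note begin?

1. 0.0ms @ 0 + 299.003ms (3/7)
2. 299.003ms @ 3/7 + 299.003ms (3/7)
3. 598.007ms @ 6/7 + 299.003ms (3/7)
4. 897.01ms @ 9/7 + 299.003ms (3/7)
5. 1196.013ms @ 12/7 + 299.003ms (3/7)
6. 1495.017ms @ 15/7 + 299.003ms (3/7)
7. 1794.02ms @ 18/7 + 822.259ms (33/28)
8. 2616.279ms @ 15/4 + 523.256ms (3/4)
9. 3139.535ms @ 9/2 + 2093.023ms (3)
10. 5232.558ms @ 15/2 + 1046.512ms (3/2)

note 5 onset = 12/7b = 1196.013ms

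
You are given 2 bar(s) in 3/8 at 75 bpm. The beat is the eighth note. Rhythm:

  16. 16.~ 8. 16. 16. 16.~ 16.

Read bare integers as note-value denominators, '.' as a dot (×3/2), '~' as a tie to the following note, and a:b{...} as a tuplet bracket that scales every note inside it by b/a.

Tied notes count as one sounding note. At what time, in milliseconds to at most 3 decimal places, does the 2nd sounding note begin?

note 2 onset = 3/4b = 600.0ms

1. 0.0ms @ 0 + 600.0ms (3/4)
2. 600.0ms @ 3/4 + 1800.0ms (9/4)
3. 2400.0ms @ 3 + 600.0ms (3/4)
4. 3000.0ms @ 15/4 + 600.0ms (3/4)
5. 3600.0ms @ 9/2 + 1200.0ms (3/2)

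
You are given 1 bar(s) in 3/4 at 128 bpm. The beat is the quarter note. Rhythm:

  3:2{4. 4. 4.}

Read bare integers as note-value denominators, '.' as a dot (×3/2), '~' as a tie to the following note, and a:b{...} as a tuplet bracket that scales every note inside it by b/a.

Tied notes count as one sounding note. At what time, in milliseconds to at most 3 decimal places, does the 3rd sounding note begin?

note 3 onset = 2b = 937.5ms

1. 0.0ms @ 0 + 468.75ms (1)
2. 468.75ms @ 1 + 468.75ms (1)
3. 937.5ms @ 2 + 468.75ms (1)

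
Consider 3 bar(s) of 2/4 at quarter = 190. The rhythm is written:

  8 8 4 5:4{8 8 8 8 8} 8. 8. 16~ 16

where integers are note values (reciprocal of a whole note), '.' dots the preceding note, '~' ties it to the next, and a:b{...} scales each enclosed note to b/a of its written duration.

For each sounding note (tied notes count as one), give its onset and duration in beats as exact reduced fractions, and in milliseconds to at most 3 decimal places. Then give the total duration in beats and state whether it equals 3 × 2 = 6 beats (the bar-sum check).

1) 0.0ms=0b +157.895ms=1/2b
2) 157.895ms=1/2b +157.895ms=1/2b
3) 315.789ms=1b +315.789ms=1b
4) 631.579ms=2b +126.316ms=2/5b
5) 757.895ms=12/5b +126.316ms=2/5b
6) 884.211ms=14/5b +126.316ms=2/5b
7) 1010.526ms=16/5b +126.316ms=2/5b
8) 1136.842ms=18/5b +126.316ms=2/5b
9) 1263.158ms=4b +236.842ms=3/4b
10) 1500.0ms=19/4b +236.842ms=3/4b
11) 1736.842ms=11/2b +157.895ms=1/2b
Σ=6b of 6 (190bpm 2/4) — PASS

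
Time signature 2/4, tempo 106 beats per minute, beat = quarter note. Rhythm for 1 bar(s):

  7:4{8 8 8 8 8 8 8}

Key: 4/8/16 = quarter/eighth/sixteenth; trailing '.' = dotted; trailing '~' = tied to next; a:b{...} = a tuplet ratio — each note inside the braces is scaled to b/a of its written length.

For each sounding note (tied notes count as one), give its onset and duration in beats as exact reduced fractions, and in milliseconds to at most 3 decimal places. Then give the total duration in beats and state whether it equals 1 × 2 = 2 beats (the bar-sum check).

1) 0.0ms=0b +161.725ms=2/7b
2) 161.725ms=2/7b +161.725ms=2/7b
3) 323.45ms=4/7b +161.725ms=2/7b
4) 485.175ms=6/7b +161.725ms=2/7b
5) 646.9ms=8/7b +161.725ms=2/7b
6) 808.625ms=10/7b +161.725ms=2/7b
7) 970.35ms=12/7b +161.725ms=2/7b
Σ=2b of 2 (106bpm 2/4) — PASS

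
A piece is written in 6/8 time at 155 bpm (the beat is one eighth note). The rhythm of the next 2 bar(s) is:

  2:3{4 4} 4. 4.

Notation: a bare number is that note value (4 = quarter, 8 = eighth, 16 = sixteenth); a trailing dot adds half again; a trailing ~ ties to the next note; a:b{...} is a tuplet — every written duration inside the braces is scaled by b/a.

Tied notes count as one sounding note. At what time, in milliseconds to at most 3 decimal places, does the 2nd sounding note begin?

note 2 onset = 3b = 1161.29ms

1. 0.0ms @ 0 + 1161.29ms (3)
2. 1161.29ms @ 3 + 1161.29ms (3)
3. 2322.581ms @ 6 + 1161.29ms (3)
4. 3483.871ms @ 9 + 1161.29ms (3)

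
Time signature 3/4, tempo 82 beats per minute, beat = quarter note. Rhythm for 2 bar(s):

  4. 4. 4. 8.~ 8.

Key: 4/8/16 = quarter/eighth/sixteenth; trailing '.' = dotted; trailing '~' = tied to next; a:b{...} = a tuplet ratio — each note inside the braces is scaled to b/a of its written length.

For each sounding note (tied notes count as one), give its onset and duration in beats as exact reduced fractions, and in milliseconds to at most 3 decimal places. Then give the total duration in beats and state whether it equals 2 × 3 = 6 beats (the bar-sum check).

1) 0.0ms=0b +1097.561ms=3/2b
2) 1097.561ms=3/2b +1097.561ms=3/2b
3) 2195.122ms=3b +1097.561ms=3/2b
4) 3292.683ms=9/2b +1097.561ms=3/2b
Σ=6b of 6 (82bpm 3/4) — PASS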